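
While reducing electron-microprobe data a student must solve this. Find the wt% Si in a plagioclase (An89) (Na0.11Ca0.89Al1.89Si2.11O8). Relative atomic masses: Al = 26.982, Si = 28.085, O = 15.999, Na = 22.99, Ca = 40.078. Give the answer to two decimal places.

Formula mass = 0.11·22.99 + 0.89·40.078 + 1.89·26.982 + 2.11·28.085 + 8·15.999 = 276.446 g/mol, of which 59.259 g is Si.
So Si makes up 59.259/276.446 = 0.2144 of the mass, i.e. 21.44%.

21.44 mass %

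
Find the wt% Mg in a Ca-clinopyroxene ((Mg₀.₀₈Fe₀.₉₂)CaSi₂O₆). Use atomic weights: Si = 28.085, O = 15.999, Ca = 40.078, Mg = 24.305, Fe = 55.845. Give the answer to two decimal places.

M((Mg₀.₀₈Fe₀.₉₂)CaSi₂O₆) = 245.564 g/mol.
Mg contributes 0.08 × 24.305 = 1.944 g per mole.
1.944/245.564 = 0.0079 → 0.79%.

0.79 weight percent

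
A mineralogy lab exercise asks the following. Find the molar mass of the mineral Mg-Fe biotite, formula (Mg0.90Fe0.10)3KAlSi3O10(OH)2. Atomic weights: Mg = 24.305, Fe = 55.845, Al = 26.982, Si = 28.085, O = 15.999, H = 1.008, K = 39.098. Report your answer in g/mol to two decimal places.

426.72 g/mol

The formula mass is the sum 2.70·24.305 + 0.30·55.845 + 1·39.098 + 1·26.982 + 3·28.085 + 12·15.999 + 2·1.008.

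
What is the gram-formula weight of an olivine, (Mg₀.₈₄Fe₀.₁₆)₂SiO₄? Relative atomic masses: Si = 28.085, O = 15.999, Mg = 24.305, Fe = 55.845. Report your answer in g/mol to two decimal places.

150.78 g/mol

Mg: 1.68 × 24.305 = 40.8324
Fe: 0.32 × 55.845 = 17.8704
Si: 1 × 28.085 = 28.0850
O: 4 × 15.999 = 63.9960
Summing the contributions gives the formula mass.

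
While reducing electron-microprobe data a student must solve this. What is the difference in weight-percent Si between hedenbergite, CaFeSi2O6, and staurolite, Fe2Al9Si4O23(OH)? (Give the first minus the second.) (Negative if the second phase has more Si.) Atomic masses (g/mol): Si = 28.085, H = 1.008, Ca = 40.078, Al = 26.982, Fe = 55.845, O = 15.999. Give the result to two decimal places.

Si in CaFeSi2O6: molar mass 248.087 g/mol; 2×28.085 = 56.170 g → 22.64 wt%.
Si in Fe2Al9Si4O23(OH): molar mass 851.852 g/mol; 4×28.085 = 112.340 g → 13.19 wt%.
Difference = 22.64 − 13.19 = 9.45 percentage points.

9.45 percentage points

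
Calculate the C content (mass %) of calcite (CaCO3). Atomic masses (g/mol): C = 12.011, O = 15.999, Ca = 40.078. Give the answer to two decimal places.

Molar mass of CaCO3: 1×40.078 + 1×12.011 + 3×15.999 = 100.086 g/mol.
Mass of C per formula unit: 1 × 12.011 = 12.011 g.
Weight fraction C = 12.011 / 100.086 = 0.1200.

12.00 mass %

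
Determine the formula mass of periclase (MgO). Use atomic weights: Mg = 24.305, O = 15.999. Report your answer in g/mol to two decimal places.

40.30 g/mol

M = 1×24.305 + 1×15.999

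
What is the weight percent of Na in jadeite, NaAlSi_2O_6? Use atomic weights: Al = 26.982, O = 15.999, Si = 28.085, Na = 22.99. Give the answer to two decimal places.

11.37 mass %

Formula mass = 1·22.99 + 1·26.982 + 2·28.085 + 6·15.999 = 202.136 g/mol, of which 22.990 g is Na.
So Na makes up 22.990/202.136 = 0.1137 of the mass, i.e. 11.37%.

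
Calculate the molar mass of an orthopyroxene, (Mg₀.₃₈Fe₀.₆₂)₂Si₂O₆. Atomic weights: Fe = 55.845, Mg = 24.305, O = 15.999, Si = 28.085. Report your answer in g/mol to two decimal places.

239.88 g/mol

Mg: 0.76 × 24.305 = 18.4718
Fe: 1.24 × 55.845 = 69.2478
Si: 2 × 28.085 = 56.1700
O: 6 × 15.999 = 95.9940
Summing the contributions gives the formula mass.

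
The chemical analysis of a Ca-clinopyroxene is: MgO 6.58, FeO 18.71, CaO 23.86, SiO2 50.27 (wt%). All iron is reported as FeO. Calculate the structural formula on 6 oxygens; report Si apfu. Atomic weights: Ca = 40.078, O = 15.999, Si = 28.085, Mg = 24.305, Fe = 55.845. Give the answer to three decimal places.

1.990 Si apfu

MgO: 6.58/40.304 = 0.16326 mol → 0.16326 mol Mg, 0.16326 mol O.
FeO: 18.71/71.844 = 0.26043 mol → 0.26043 mol Fe, 0.26043 mol O.
CaO: 23.86/56.077 = 0.42549 mol → 0.42549 mol Ca, 0.42549 mol O.
SiO2: 50.27/60.083 = 0.83668 mol → 0.83668 mol Si, 1.67336 mol O.
Total oxygen = 2.52254 mol. Normalization factor = 6/2.52254 = 2.37855.
Si per 6 O = 0.83668 × 2.37855 = 1.990.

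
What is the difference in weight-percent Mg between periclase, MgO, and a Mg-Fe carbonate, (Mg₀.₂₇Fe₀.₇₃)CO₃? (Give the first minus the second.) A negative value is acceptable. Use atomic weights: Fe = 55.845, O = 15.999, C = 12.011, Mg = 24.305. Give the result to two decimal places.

First mineral: 24.305 g Mg in 40.304 g formula = 60.30 wt% Mg.
Second mineral: 6.562 g Mg in 107.337 g formula = 6.11 wt% Mg.
60.30% − 6.11% gives a difference of 54.19 percentage points.

54.19 percentage points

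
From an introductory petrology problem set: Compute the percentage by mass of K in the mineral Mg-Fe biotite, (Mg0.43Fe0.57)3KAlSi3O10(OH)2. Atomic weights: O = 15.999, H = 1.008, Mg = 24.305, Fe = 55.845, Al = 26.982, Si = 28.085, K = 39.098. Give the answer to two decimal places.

Molar mass of (Mg0.43Fe0.57)3KAlSi3O10(OH)2: 1.29*24.305 + 1.71*55.845 + 1*39.098 + 1*26.982 + 3*28.085 + 12*15.999 + 2*1.008 = 471.187 g/mol.
Mass of K per formula unit: 1 × 39.098 = 39.098 g.
Weight fraction K = 39.098 / 471.187 = 0.0830.

8.30 weight percent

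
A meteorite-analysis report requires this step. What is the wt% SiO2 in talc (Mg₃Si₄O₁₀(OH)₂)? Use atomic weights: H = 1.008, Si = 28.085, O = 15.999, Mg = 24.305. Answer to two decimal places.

63.37 wt%

Molar mass of Mg₃Si₄O₁₀(OH)₂ = 3*24.305 + 4*28.085 + 12*15.999 + 2*1.008 = 379.259 g/mol.
Each formula unit contains 4 Si, equivalent to 4/1 = 4.0000 mol SiO2.
M(SiO2) = 1×28.085 + 2×15.999 = 60.083 g/mol.
Mass of SiO2 per formula unit = 4.0000 × 60.083 = 240.332 g.
SiO2 wt% = 240.332 / 379.259 × 100 = 63.37%.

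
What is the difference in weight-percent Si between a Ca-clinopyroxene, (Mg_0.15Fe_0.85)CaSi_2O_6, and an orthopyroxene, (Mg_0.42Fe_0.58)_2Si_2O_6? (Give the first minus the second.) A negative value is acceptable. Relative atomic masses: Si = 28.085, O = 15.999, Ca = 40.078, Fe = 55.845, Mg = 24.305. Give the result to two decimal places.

-0.58 percentage points

Si in (Mg_0.15Fe_0.85)CaSi_2O_6: molar mass 243.356 g/mol; 2×28.085 = 56.170 g → 23.08 wt%.
Si in (Mg_0.42Fe_0.58)_2Si_2O_6: molar mass 237.360 g/mol; 2×28.085 = 56.170 g → 23.66 wt%.
Difference = 23.08 − 23.66 = -0.58 percentage points.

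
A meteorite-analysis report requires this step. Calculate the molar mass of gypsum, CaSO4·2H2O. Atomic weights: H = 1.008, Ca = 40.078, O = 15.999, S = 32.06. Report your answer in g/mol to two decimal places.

The formula mass is the sum 1*40.078 + 1*32.06 + 6*15.999 + 4*1.008.

172.16 g/mol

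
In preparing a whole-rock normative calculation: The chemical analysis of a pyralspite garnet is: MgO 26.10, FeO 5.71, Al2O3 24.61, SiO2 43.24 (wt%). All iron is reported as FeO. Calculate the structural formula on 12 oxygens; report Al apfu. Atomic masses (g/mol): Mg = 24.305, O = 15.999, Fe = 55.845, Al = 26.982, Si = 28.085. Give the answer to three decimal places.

MgO (M=40.304): mol = 0.64758; Mg = 0.64758, O = 0.64758.
FeO (M=71.844): mol = 0.07948; Fe = 0.07948, O = 0.07948.
Al2O3 (M=101.961): mol = 0.24137; Al = 0.48274, O = 0.72411.
SiO2 (M=60.083): mol = 0.71967; Si = 0.71967, O = 1.43934.
ΣO = 2.89051; factor = 12/ΣO = 4.15152.
Al apfu = 0.48274 × 4.15152 = 2.004.

2.004 Al apfu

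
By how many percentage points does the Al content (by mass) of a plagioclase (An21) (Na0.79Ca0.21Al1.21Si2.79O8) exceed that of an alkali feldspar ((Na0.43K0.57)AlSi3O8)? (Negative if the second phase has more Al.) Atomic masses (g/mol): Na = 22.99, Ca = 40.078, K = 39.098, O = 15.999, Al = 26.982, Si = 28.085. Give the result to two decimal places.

2.35 percentage points

M(Na0.79Ca0.21Al1.21Si2.79O8) = 265.576 g/mol, so wt% Al = 32.648/265.576 × 100 = 12.29%.
M((Na0.43K0.57)AlSi3O8) = 271.401 g/mol, so wt% Al = 26.982/271.401 × 100 = 9.94%.
12.29 − 9.94 = 2.35 pp.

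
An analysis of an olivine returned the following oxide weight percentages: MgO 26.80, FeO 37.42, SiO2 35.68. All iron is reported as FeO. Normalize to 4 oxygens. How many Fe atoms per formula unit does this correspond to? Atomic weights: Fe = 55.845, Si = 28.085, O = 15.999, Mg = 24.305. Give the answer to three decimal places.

26.80 wt% MgO ÷ 40.304 g/mol = 0.66495 mol, giving 0.66495 Mg and 0.66495 O.
37.42 wt% FeO ÷ 71.844 g/mol = 0.52085 mol, giving 0.52085 Fe and 0.52085 O.
35.68 wt% SiO2 ÷ 60.083 g/mol = 0.59385 mol, giving 0.59385 Si and 1.18770 O.
Oxygen sums to 2.37350; scaling by 4/2.37350 = 1.68527 puts the formula on 4 O.
Fe: 0.52085 × 1.68527 = 0.878 atoms per formula unit.

0.878 Fe apfu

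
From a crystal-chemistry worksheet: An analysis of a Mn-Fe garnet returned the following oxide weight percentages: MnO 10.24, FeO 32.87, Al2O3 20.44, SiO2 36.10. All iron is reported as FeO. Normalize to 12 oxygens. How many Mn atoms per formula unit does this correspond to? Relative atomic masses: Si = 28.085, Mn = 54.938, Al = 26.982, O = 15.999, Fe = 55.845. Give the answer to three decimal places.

0.720 Mn apfu

MnO: 10.24/70.937 = 0.14435 mol → 0.14435 mol Mn, 0.14435 mol O.
FeO: 32.87/71.844 = 0.45752 mol → 0.45752 mol Fe, 0.45752 mol O.
Al2O3: 20.44/101.961 = 0.20047 mol → 0.40094 mol Al, 0.60141 mol O.
SiO2: 36.10/60.083 = 0.60084 mol → 0.60084 mol Si, 1.20168 mol O.
Total oxygen = 2.40496 mol. Normalization factor = 12/2.40496 = 4.98969.
Mn per 12 O = 0.14435 × 4.98969 = 0.720.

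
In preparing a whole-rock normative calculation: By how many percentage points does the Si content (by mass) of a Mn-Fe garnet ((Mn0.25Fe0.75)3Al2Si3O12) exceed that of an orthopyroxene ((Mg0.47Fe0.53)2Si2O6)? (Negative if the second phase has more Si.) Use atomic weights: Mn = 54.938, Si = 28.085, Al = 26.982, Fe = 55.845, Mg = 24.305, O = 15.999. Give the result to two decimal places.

Si in (Mn0.25Fe0.75)3Al2Si3O12: molar mass 497.062 g/mol; 3×28.085 = 84.255 g → 16.95 wt%.
Si in (Mg0.47Fe0.53)2Si2O6: molar mass 234.206 g/mol; 2×28.085 = 56.170 g → 23.98 wt%.
Difference = 16.95 − 23.98 = -7.03 percentage points.

-7.03 percentage points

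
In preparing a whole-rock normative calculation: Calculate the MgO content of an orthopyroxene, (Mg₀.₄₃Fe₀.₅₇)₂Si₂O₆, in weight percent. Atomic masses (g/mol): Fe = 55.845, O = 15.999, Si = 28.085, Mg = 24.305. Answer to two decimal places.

Formula mass = 236.730 g/mol.
0.86 Mg → 0.8600 mol MgO per formula unit; M(MgO) = 40.304, so MgO mass = 34.661 g.
34.661/236.730 × 100 = 14.64 wt%.

14.64 wt%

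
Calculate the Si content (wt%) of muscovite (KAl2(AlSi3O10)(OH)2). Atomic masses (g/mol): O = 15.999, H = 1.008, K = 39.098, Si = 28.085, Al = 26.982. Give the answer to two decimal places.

21.15 wt%

Formula mass = 1·39.098 + 3·26.982 + 3·28.085 + 12·15.999 + 2·1.008 = 398.303 g/mol, of which 84.255 g is Si.
So Si makes up 84.255/398.303 = 0.2115 of the mass, i.e. 21.15%.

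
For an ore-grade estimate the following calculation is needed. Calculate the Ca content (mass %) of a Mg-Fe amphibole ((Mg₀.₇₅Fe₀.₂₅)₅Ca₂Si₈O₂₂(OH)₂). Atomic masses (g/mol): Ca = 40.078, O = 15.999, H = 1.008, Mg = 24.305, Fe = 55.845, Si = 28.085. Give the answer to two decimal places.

9.41 mass %

M((Mg₀.₇₅Fe₀.₂₅)₅Ca₂Si₈O₂₂(OH)₂) = 851.778 g/mol.
Ca contributes 2 × 40.078 = 80.156 g per mole.
80.156/851.778 = 0.0941 → 9.41%.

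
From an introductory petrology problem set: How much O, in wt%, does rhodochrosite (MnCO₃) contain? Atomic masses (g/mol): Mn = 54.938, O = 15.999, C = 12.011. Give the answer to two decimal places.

41.76 wt%

Molar mass of MnCO₃: 1·54.938 + 1·12.011 + 3·15.999 = 114.946 g/mol.
Mass of O per formula unit: 3 × 15.999 = 47.997 g.
Weight fraction O = 47.997 / 114.946 = 0.4176.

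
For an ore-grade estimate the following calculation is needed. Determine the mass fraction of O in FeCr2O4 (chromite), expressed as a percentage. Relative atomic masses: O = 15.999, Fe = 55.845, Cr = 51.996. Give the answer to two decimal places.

28.59 mass %

M(FeCr2O4) = 223.833 g/mol.
O contributes 4 × 15.999 = 63.996 g per mole.
63.996/223.833 = 0.2859 → 28.59%.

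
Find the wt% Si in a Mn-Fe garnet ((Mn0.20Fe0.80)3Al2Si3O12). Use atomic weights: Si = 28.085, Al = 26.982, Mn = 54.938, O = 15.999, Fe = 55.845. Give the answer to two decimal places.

M((Mn0.20Fe0.80)3Al2Si3O12) = 497.198 g/mol.
Si contributes 3 × 28.085 = 84.255 g per mole.
84.255/497.198 = 0.1695 → 16.95%.

16.95 wt%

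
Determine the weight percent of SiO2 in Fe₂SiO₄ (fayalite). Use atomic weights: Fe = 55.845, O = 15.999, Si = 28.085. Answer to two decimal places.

Molar mass of Fe₂SiO₄ = 2×55.845 + 1×28.085 + 4×15.999 = 203.771 g/mol.
Each formula unit contains 1 Si, equivalent to 1/1 = 1.0000 mol SiO2.
M(SiO2) = 1×28.085 + 2×15.999 = 60.083 g/mol.
Mass of SiO2 per formula unit = 1.0000 × 60.083 = 60.083 g.
SiO2 wt% = 60.083 / 203.771 × 100 = 29.49%.

29.49 wt%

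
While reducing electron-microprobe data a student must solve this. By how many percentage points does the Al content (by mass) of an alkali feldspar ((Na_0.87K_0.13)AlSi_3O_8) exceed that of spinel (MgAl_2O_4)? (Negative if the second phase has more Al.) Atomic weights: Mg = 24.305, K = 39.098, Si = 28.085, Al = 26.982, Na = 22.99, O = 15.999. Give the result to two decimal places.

-27.72 percentage points

Al in (Na_0.87K_0.13)AlSi_3O_8: molar mass 264.313 g/mol; 1×26.982 = 26.982 g → 10.21 wt%.
Al in MgAl_2O_4: molar mass 142.265 g/mol; 2×26.982 = 53.964 g → 37.93 wt%.
Difference = 10.21 − 37.93 = -27.72 percentage points.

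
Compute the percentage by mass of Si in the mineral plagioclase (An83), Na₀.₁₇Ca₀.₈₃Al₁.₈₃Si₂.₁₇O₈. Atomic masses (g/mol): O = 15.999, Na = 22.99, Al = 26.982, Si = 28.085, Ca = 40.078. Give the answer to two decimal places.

M(Na₀.₁₇Ca₀.₈₃Al₁.₈₃Si₂.₁₇O₈) = 275.487 g/mol.
Si contributes 2.17 × 28.085 = 60.944 g per mole.
60.944/275.487 = 0.2212 → 22.12%.

22.12 mass %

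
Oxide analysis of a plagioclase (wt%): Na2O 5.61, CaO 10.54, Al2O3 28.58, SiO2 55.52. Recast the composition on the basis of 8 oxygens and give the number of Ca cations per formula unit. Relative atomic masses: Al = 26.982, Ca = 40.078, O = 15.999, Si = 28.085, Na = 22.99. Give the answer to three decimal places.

0.507 Ca apfu

5.61 wt% Na2O ÷ 61.979 g/mol = 0.09051 mol, giving 0.18102 Na and 0.09051 O.
10.54 wt% CaO ÷ 56.077 g/mol = 0.18796 mol, giving 0.18796 Ca and 0.18796 O.
28.58 wt% Al2O3 ÷ 101.961 g/mol = 0.28030 mol, giving 0.56060 Al and 0.84090 O.
55.52 wt% SiO2 ÷ 60.083 g/mol = 0.92406 mol, giving 0.92406 Si and 1.84812 O.
Oxygen sums to 2.96749; scaling by 8/2.96749 = 2.69588 puts the formula on 8 O.
Ca: 0.18796 × 2.69588 = 0.507 atoms per formula unit.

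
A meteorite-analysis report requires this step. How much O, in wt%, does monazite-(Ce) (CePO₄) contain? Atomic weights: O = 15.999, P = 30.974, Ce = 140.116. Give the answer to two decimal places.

Formula mass = 1·140.116 + 1·30.974 + 4·15.999 = 235.086 g/mol, of which 63.996 g is O.
So O makes up 63.996/235.086 = 0.2722 of the mass, i.e. 27.22%.

27.22 wt%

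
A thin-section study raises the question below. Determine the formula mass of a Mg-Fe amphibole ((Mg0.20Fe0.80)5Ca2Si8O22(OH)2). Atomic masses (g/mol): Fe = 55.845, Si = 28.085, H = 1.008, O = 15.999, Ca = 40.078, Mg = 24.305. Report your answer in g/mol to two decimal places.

938.51 g/mol

Mg: 1 × 24.305 = 24.3050
Fe: 4 × 55.845 = 223.3800
Ca: 2 × 40.078 = 80.1560
Si: 8 × 28.085 = 224.6800
O: 24 × 15.999 = 383.9760
H: 2 × 1.008 = 2.0160
Summing the contributions gives the formula mass.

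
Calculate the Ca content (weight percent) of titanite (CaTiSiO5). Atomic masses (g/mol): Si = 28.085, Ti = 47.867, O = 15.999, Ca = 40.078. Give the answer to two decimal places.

20.45 weight percent

M(CaTiSiO5) = 196.025 g/mol.
Ca contributes 1 × 40.078 = 40.078 g per mole.
40.078/196.025 = 0.2045 → 20.45%.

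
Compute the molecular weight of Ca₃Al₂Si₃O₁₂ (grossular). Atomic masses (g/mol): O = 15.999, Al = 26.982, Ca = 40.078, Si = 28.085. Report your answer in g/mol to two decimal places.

450.44 g/mol

The formula mass is the sum 3*40.078 + 2*26.982 + 3*28.085 + 12*15.999.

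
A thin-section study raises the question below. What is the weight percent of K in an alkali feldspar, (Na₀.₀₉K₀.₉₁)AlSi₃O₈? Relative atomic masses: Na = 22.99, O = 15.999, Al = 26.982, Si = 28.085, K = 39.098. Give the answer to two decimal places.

M((Na₀.₀₉K₀.₉₁)AlSi₃O₈) = 276.877 g/mol.
K contributes 0.91 × 39.098 = 35.579 g per mole.
35.579/276.877 = 0.1285 → 12.85%.

12.85 weight percent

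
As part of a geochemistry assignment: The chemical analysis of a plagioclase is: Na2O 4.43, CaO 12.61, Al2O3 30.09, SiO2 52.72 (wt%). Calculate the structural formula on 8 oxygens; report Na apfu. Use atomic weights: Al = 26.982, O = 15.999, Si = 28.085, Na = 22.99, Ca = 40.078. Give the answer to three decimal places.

4.43 wt% Na2O ÷ 61.979 g/mol = 0.07148 mol, giving 0.14296 Na and 0.07148 O.
12.61 wt% CaO ÷ 56.077 g/mol = 0.22487 mol, giving 0.22487 Ca and 0.22487 O.
30.09 wt% Al2O3 ÷ 101.961 g/mol = 0.29511 mol, giving 0.59022 Al and 0.88533 O.
52.72 wt% SiO2 ÷ 60.083 g/mol = 0.87745 mol, giving 0.87745 Si and 1.75490 O.
Oxygen sums to 2.93658; scaling by 8/2.93658 = 2.72426 puts the formula on 8 O.
Na: 0.14296 × 2.72426 = 0.389 atoms per formula unit.

0.389 Na apfu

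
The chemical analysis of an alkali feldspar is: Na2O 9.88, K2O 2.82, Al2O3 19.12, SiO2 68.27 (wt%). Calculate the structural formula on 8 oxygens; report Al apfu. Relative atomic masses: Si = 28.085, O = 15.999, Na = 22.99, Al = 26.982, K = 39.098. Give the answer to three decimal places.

0.992 Al apfu

9.88 wt% Na2O ÷ 61.979 g/mol = 0.15941 mol, giving 0.31882 Na and 0.15941 O.
2.82 wt% K2O ÷ 94.195 g/mol = 0.02994 mol, giving 0.05988 K and 0.02994 O.
19.12 wt% Al2O3 ÷ 101.961 g/mol = 0.18752 mol, giving 0.37504 Al and 0.56256 O.
68.27 wt% SiO2 ÷ 60.083 g/mol = 1.13626 mol, giving 1.13626 Si and 2.27252 O.
Oxygen sums to 3.02443; scaling by 8/3.02443 = 2.64513 puts the formula on 8 O.
Al: 0.37504 × 2.64513 = 0.992 atoms per formula unit.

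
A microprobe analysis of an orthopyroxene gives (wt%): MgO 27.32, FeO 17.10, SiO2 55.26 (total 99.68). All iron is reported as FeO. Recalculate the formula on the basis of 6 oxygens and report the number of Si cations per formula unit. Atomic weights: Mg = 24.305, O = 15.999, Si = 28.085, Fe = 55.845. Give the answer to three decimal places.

MgO: 27.32/40.304 = 0.67785 mol → 0.67785 mol Mg, 0.67785 mol O.
FeO: 17.10/71.844 = 0.23802 mol → 0.23802 mol Fe, 0.23802 mol O.
SiO2: 55.26/60.083 = 0.91973 mol → 0.91973 mol Si, 1.83946 mol O.
Total oxygen = 2.75533 mol. Normalization factor = 6/2.75533 = 2.17760.
Si per 6 O = 0.91973 × 2.17760 = 2.003.

2.003 Si apfu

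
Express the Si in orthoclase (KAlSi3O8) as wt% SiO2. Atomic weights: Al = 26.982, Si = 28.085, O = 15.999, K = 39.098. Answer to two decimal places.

64.76 wt%

Formula mass = 278.327 g/mol.
3 Si → 3.0000 mol SiO2 per formula unit; M(SiO2) = 60.083, so SiO2 mass = 180.249 g.
180.249/278.327 × 100 = 64.76 wt%.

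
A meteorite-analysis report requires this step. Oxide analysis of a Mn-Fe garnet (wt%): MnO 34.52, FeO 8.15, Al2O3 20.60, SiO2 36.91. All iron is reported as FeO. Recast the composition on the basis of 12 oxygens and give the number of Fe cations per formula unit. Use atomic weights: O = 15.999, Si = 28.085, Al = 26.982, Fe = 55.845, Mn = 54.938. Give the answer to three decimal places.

MnO: 34.52/70.937 = 0.48663 mol → 0.48663 mol Mn, 0.48663 mol O.
FeO: 8.15/71.844 = 0.11344 mol → 0.11344 mol Fe, 0.11344 mol O.
Al2O3: 20.60/101.961 = 0.20204 mol → 0.40408 mol Al, 0.60612 mol O.
SiO2: 36.91/60.083 = 0.61432 mol → 0.61432 mol Si, 1.22864 mol O.
Total oxygen = 2.43483 mol. Normalization factor = 12/2.43483 = 4.92848.
Fe per 12 O = 0.11344 × 4.92848 = 0.559.

0.559 Fe apfu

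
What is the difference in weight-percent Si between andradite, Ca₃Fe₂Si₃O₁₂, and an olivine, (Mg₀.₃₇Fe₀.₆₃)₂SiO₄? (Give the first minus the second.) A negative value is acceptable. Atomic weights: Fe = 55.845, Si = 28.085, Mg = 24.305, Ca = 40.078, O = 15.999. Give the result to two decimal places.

First mineral: 84.255 g Si in 508.167 g formula = 16.58 wt% Si.
Second mineral: 28.085 g Si in 180.431 g formula = 15.57 wt% Si.
16.58% − 15.57% gives a difference of 1.01 percentage points.

1.01 percentage points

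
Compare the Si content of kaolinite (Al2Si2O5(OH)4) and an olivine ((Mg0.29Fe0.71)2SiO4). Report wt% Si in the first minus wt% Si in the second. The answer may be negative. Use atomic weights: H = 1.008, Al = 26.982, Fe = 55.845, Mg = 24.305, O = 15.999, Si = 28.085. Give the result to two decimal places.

M(Al2Si2O5(OH)4) = 258.157 g/mol, so wt% Si = 56.170/258.157 × 100 = 21.76%.
M((Mg0.29Fe0.71)2SiO4) = 185.478 g/mol, so wt% Si = 28.085/185.478 × 100 = 15.14%.
21.76 − 15.14 = 6.62 pp.

6.62 percentage points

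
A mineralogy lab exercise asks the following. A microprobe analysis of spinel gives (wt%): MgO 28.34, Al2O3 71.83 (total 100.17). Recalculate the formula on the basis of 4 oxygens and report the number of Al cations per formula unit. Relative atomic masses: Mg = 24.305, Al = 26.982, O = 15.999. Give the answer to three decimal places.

2.001 Al apfu

MgO (M=40.304): mol = 0.70316; Mg = 0.70316, O = 0.70316.
Al2O3 (M=101.961): mol = 0.70449; Al = 1.40898, O = 2.11347.
ΣO = 2.81663; factor = 4/ΣO = 1.42014.
Al apfu = 1.40898 × 1.42014 = 2.001.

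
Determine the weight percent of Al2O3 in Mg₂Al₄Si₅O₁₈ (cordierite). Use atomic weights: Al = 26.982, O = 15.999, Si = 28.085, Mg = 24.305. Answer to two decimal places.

34.86 wt%

Molar mass of Mg₂Al₄Si₅O₁₈ = 2*24.305 + 4*26.982 + 5*28.085 + 18*15.999 = 584.945 g/mol.
Each formula unit contains 4 Al, equivalent to 4/2 = 2.0000 mol Al2O3.
M(Al2O3) = 2×26.982 + 3×15.999 = 101.961 g/mol.
Mass of Al2O3 per formula unit = 2.0000 × 101.961 = 203.922 g.
Al2O3 wt% = 203.922 / 584.945 × 100 = 34.86%.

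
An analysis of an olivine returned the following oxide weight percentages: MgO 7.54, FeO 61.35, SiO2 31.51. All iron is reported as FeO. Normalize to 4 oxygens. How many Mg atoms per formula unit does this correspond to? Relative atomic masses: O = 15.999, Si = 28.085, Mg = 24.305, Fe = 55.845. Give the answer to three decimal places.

MgO: 7.54/40.304 = 0.18708 mol → 0.18708 mol Mg, 0.18708 mol O.
FeO: 61.35/71.844 = 0.85393 mol → 0.85393 mol Fe, 0.85393 mol O.
SiO2: 31.51/60.083 = 0.52444 mol → 0.52444 mol Si, 1.04888 mol O.
Total oxygen = 2.08989 mol. Normalization factor = 4/2.08989 = 1.91398.
Mg per 4 O = 0.18708 × 1.91398 = 0.358.

0.358 Mg apfu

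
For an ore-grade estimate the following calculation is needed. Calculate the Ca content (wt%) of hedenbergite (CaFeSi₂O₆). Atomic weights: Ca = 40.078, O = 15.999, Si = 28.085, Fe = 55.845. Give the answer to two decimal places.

16.15 wt%

M(CaFeSi₂O₆) = 248.087 g/mol.
Ca contributes 1 × 40.078 = 40.078 g per mole.
40.078/248.087 = 0.1615 → 16.15%.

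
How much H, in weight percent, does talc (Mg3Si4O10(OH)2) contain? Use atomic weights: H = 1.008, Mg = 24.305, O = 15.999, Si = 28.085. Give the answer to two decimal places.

0.53 weight percent

Formula mass = 3×24.305 + 4×28.085 + 12×15.999 + 2×1.008 = 379.259 g/mol, of which 2.016 g is H.
So H makes up 2.016/379.259 = 0.0053 of the mass, i.e. 0.53%.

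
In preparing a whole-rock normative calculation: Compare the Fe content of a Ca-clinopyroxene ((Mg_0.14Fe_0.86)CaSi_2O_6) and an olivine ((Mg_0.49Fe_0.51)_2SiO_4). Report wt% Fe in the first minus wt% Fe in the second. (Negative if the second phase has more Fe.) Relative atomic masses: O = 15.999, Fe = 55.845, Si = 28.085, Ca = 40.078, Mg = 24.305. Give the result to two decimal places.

Fe in (Mg_0.14Fe_0.86)CaSi_2O_6: molar mass 243.671 g/mol; 0.86×55.845 = 48.027 g → 19.71 wt%.
Fe in (Mg_0.49Fe_0.51)_2SiO_4: molar mass 172.862 g/mol; 1.02×55.845 = 56.962 g → 32.95 wt%.
Difference = 19.71 − 32.95 = -13.24 percentage points.

-13.24 percentage points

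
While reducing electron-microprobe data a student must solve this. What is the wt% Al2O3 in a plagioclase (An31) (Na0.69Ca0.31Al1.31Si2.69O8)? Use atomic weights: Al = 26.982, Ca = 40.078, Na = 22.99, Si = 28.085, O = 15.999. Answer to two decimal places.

Formula mass = 267.174 g/mol.
1.31 Al → 0.6550 mol Al2O3 per formula unit; M(Al2O3) = 101.961, so Al2O3 mass = 66.784 g.
66.784/267.174 × 100 = 25.00 wt%.

25.00 wt%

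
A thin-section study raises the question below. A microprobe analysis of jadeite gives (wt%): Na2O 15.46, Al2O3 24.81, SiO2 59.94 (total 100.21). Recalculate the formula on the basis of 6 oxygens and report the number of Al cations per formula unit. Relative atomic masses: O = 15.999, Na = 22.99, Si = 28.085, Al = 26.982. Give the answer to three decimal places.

0.982 Al apfu

Na2O: 15.46/61.979 = 0.24944 mol → 0.49888 mol Na, 0.24944 mol O.
Al2O3: 24.81/101.961 = 0.24333 mol → 0.48666 mol Al, 0.72999 mol O.
SiO2: 59.94/60.083 = 0.99762 mol → 0.99762 mol Si, 1.99524 mol O.
Total oxygen = 2.97467 mol. Normalization factor = 6/2.97467 = 2.01703.
Al per 6 O = 0.48666 × 2.01703 = 0.982.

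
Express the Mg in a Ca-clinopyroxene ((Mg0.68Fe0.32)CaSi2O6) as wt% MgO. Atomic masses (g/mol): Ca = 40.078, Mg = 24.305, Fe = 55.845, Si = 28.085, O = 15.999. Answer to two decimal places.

Molar mass of (Mg0.68Fe0.32)CaSi2O6 = 0.68*24.305 + 0.32*55.845 + 1*40.078 + 2*28.085 + 6*15.999 = 226.640 g/mol.
Each formula unit contains 0.68 Mg, equivalent to 0.68/1 = 0.6800 mol MgO.
M(MgO) = 1×24.305 + 1×15.999 = 40.304 g/mol.
Mass of MgO per formula unit = 0.6800 × 40.304 = 27.407 g.
MgO wt% = 27.407 / 226.640 × 100 = 12.09%.

12.09 wt%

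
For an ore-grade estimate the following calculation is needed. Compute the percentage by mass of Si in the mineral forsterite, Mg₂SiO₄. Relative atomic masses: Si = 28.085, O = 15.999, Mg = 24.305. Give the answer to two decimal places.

19.96 weight percent

Molar mass of Mg₂SiO₄: 2·24.305 + 1·28.085 + 4·15.999 = 140.691 g/mol.
Mass of Si per formula unit: 1 × 28.085 = 28.085 g.
Weight fraction Si = 28.085 / 140.691 = 0.1996.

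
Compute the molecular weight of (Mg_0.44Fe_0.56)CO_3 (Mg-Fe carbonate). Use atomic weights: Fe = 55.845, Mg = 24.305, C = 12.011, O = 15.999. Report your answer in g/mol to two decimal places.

The formula mass is the sum 0.44·24.305 + 0.56·55.845 + 1·12.011 + 3·15.999.

101.98 g/mol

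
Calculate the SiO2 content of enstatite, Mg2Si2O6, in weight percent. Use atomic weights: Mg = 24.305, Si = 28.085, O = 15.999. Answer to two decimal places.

Formula mass = 200.774 g/mol.
2 Si → 2.0000 mol SiO2 per formula unit; M(SiO2) = 60.083, so SiO2 mass = 120.166 g.
120.166/200.774 × 100 = 59.85 wt%.

59.85 wt%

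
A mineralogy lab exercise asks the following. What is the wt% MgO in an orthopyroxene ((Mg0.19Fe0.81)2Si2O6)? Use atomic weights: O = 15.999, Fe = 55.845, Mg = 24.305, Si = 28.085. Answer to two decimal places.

Molar mass of (Mg0.19Fe0.81)2Si2O6 = 0.38·24.305 + 1.62·55.845 + 2·28.085 + 6·15.999 = 251.869 g/mol.
Each formula unit contains 0.38 Mg, equivalent to 0.38/1 = 0.3800 mol MgO.
M(MgO) = 1×24.305 + 1×15.999 = 40.304 g/mol.
Mass of MgO per formula unit = 0.3800 × 40.304 = 15.316 g.
MgO wt% = 15.316 / 251.869 × 100 = 6.08%.

6.08 wt%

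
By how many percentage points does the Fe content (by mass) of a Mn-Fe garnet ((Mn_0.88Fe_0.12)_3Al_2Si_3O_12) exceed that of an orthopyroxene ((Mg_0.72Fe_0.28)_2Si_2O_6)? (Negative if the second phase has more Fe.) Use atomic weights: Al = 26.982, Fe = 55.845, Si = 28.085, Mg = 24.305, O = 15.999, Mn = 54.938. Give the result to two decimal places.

-10.26 percentage points

M((Mn_0.88Fe_0.12)_3Al_2Si_3O_12) = 495.348 g/mol, so wt% Fe = 20.104/495.348 × 100 = 4.06%.
M((Mg_0.72Fe_0.28)_2Si_2O_6) = 218.436 g/mol, so wt% Fe = 31.273/218.436 × 100 = 14.32%.
4.06 − 14.32 = -10.26 pp.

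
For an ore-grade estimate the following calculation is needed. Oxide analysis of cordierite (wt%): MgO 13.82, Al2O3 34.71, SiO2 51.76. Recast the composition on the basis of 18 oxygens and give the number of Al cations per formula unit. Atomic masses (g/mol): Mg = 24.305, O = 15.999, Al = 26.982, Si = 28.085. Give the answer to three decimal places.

MgO: 13.82/40.304 = 0.34289 mol → 0.34289 mol Mg, 0.34289 mol O.
Al2O3: 34.71/101.961 = 0.34042 mol → 0.68084 mol Al, 1.02126 mol O.
SiO2: 51.76/60.083 = 0.86147 mol → 0.86147 mol Si, 1.72294 mol O.
Total oxygen = 3.08709 mol. Normalization factor = 18/3.08709 = 5.83073.
Al per 18 O = 0.68084 × 5.83073 = 3.970.

3.970 Al apfu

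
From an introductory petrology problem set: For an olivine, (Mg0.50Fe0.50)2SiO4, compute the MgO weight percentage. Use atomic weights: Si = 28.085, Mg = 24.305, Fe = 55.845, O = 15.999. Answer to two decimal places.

23.40 wt%

M((Mg0.50Fe0.50)2SiO4) = 172.231 g/mol; M(MgO) = 40.304 g/mol.
Moles MgO per formula unit = 1 Mg ÷ 1 = 1.0000.
MgO fraction = (1.0000 × 40.304) / 172.231 = 40.304/172.231 = 0.2340.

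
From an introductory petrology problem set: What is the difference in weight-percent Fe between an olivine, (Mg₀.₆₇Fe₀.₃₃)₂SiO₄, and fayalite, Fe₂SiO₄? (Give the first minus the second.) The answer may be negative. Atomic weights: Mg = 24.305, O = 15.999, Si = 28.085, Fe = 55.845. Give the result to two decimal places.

-31.99 percentage points

Fe in (Mg₀.₆₇Fe₀.₃₃)₂SiO₄: molar mass 161.507 g/mol; 0.66×55.845 = 36.858 g → 22.82 wt%.
Fe in Fe₂SiO₄: molar mass 203.771 g/mol; 2×55.845 = 111.690 g → 54.81 wt%.
Difference = 22.82 − 54.81 = -31.99 percentage points.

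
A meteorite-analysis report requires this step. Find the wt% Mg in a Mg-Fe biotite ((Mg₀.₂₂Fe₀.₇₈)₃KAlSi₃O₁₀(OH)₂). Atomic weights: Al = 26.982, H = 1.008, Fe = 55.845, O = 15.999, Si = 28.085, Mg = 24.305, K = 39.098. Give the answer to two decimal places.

Molar mass of (Mg₀.₂₂Fe₀.₇₈)₃KAlSi₃O₁₀(OH)₂: 0.66*24.305 + 2.34*55.845 + 1*39.098 + 1*26.982 + 3*28.085 + 12*15.999 + 2*1.008 = 491.058 g/mol.
Mass of Mg per formula unit: 0.66 × 24.305 = 16.041 g.
Weight fraction Mg = 16.041 / 491.058 = 0.0327.

3.27 weight percent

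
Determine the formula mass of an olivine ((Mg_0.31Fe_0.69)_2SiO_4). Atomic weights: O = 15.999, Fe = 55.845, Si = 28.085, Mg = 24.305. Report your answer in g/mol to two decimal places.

184.22 g/mol

The formula mass is the sum 0.62·24.305 + 1.38·55.845 + 1·28.085 + 4·15.999.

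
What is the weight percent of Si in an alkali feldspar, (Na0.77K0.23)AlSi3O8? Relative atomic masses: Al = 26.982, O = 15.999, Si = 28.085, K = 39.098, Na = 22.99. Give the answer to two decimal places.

Formula mass = 0.77×22.99 + 0.23×39.098 + 1×26.982 + 3×28.085 + 8×15.999 = 265.924 g/mol, of which 84.255 g is Si.
So Si makes up 84.255/265.924 = 0.3168 of the mass, i.e. 31.68%.

31.68 mass %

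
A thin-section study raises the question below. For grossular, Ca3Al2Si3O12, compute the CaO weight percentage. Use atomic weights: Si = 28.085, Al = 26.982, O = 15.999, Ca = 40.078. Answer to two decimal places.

M(Ca3Al2Si3O12) = 450.441 g/mol; M(CaO) = 56.077 g/mol.
Moles CaO per formula unit = 3 Ca ÷ 1 = 3.0000.
CaO fraction = (3.0000 × 56.077) / 450.441 = 168.231/450.441 = 0.3735.

37.35 wt%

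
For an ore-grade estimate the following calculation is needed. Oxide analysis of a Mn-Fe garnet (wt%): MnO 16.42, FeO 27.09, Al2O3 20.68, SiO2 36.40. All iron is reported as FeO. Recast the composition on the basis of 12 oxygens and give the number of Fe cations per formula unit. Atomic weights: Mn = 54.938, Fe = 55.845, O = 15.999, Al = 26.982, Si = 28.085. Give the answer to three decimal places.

16.42 wt% MnO ÷ 70.937 g/mol = 0.23147 mol, giving 0.23147 Mn and 0.23147 O.
27.09 wt% FeO ÷ 71.844 g/mol = 0.37707 mol, giving 0.37707 Fe and 0.37707 O.
20.68 wt% Al2O3 ÷ 101.961 g/mol = 0.20282 mol, giving 0.40564 Al and 0.60846 O.
36.40 wt% SiO2 ÷ 60.083 g/mol = 0.60583 mol, giving 0.60583 Si and 1.21166 O.
Oxygen sums to 2.42866; scaling by 12/2.42866 = 4.94100 puts the formula on 12 O.
Fe: 0.37707 × 4.94100 = 1.863 atoms per formula unit.

1.863 Fe apfu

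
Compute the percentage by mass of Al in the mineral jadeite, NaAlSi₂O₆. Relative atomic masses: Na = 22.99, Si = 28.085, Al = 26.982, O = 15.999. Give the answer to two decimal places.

13.35 mass %

Formula mass = 1·22.99 + 1·26.982 + 2·28.085 + 6·15.999 = 202.136 g/mol, of which 26.982 g is Al.
So Al makes up 26.982/202.136 = 0.1335 of the mass, i.e. 13.35%.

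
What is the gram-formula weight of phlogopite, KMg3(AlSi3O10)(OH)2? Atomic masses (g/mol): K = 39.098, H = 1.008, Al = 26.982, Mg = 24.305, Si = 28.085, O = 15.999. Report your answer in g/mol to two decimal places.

417.25 g/mol

M = 1(39.098) + 3(24.305) + 1(26.982) + 3(28.085) + 12(15.999) + 2(1.008)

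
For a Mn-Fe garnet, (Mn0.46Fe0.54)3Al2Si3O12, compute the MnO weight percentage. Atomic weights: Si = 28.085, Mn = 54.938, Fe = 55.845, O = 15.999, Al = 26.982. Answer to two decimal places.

Molar mass of (Mn0.46Fe0.54)3Al2Si3O12 = 1.38×54.938 + 1.62×55.845 + 2×26.982 + 3×28.085 + 12×15.999 = 496.490 g/mol.
Each formula unit contains 1.38 Mn, equivalent to 1.38/1 = 1.3800 mol MnO.
M(MnO) = 1×54.938 + 1×15.999 = 70.937 g/mol.
Mass of MnO per formula unit = 1.3800 × 70.937 = 97.893 g.
MnO wt% = 97.893 / 496.490 × 100 = 19.72%.

19.72 wt%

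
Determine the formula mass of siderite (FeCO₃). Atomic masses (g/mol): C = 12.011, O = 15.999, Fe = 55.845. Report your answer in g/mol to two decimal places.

115.85 g/mol

Fe: 1 × 55.845 = 55.8450
C: 1 × 12.011 = 12.0110
O: 3 × 15.999 = 47.9970
Summing the contributions gives the formula mass.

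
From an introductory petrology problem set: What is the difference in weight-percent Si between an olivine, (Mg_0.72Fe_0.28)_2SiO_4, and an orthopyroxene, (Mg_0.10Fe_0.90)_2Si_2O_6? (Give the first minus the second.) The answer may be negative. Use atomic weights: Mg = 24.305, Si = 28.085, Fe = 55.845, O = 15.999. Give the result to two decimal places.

M((Mg_0.72Fe_0.28)_2SiO_4) = 158.353 g/mol, so wt% Si = 28.085/158.353 × 100 = 17.74%.
M((Mg_0.10Fe_0.90)_2Si_2O_6) = 257.546 g/mol, so wt% Si = 56.170/257.546 × 100 = 21.81%.
17.74 − 21.81 = -4.07 pp.

-4.07 percentage points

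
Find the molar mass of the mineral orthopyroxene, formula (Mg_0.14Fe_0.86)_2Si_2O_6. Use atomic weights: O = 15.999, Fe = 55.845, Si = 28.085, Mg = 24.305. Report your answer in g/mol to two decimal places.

M = 0.28×24.305 + 1.72×55.845 + 2×28.085 + 6×15.999

255.02 g/mol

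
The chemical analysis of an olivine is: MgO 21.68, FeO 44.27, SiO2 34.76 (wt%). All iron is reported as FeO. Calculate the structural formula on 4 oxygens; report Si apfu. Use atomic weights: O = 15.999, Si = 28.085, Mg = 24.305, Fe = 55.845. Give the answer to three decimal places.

MgO: 21.68/40.304 = 0.53791 mol → 0.53791 mol Mg, 0.53791 mol O.
FeO: 44.27/71.844 = 0.61620 mol → 0.61620 mol Fe, 0.61620 mol O.
SiO2: 34.76/60.083 = 0.57853 mol → 0.57853 mol Si, 1.15706 mol O.
Total oxygen = 2.31117 mol. Normalization factor = 4/2.31117 = 1.73073.
Si per 4 O = 0.57853 × 1.73073 = 1.001.

1.001 Si apfu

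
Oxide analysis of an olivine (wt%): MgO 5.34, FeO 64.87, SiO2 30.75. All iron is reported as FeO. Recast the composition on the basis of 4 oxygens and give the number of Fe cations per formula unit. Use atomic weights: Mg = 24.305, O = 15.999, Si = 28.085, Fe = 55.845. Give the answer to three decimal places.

MgO (M=40.304): mol = 0.13249; Mg = 0.13249, O = 0.13249.
FeO (M=71.844): mol = 0.90293; Fe = 0.90293, O = 0.90293.
SiO2 (M=60.083): mol = 0.51179; Si = 0.51179, O = 1.02358.
ΣO = 2.05900; factor = 4/ΣO = 1.94269.
Fe apfu = 0.90293 × 1.94269 = 1.754.

1.754 Fe apfu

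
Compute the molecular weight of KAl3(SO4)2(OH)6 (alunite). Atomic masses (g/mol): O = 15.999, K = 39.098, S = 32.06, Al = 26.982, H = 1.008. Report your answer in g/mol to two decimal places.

The formula mass is the sum 1*39.098 + 3*26.982 + 2*32.06 + 14*15.999 + 6*1.008.

414.20 g/mol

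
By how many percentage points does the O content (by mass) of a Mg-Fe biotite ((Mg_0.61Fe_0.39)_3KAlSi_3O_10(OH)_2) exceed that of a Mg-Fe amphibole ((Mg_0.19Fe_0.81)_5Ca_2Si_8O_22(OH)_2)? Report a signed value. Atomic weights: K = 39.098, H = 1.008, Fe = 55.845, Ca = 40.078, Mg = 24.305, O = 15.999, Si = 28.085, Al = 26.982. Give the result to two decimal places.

1.43 percentage points

O in (Mg_0.61Fe_0.39)_3KAlSi_3O_10(OH)_2: molar mass 454.156 g/mol; 12×15.999 = 191.988 g → 42.27 wt%.
O in (Mg_0.19Fe_0.81)_5Ca_2Si_8O_22(OH)_2: molar mass 940.090 g/mol; 24×15.999 = 383.976 g → 40.84 wt%.
Difference = 42.27 − 40.84 = 1.43 percentage points.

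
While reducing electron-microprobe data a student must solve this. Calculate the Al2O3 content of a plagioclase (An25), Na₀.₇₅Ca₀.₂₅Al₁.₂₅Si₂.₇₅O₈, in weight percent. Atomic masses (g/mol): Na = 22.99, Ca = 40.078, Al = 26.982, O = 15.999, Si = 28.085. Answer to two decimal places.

23.94 wt%

Molar mass of Na₀.₇₅Ca₀.₂₅Al₁.₂₅Si₂.₇₅O₈ = 0.75*22.99 + 0.25*40.078 + 1.25*26.982 + 2.75*28.085 + 8*15.999 = 266.215 g/mol.
Each formula unit contains 1.25 Al, equivalent to 1.25/2 = 0.6250 mol Al2O3.
M(Al2O3) = 2×26.982 + 3×15.999 = 101.961 g/mol.
Mass of Al2O3 per formula unit = 0.6250 × 101.961 = 63.726 g.
Al2O3 wt% = 63.726 / 266.215 × 100 = 23.94%.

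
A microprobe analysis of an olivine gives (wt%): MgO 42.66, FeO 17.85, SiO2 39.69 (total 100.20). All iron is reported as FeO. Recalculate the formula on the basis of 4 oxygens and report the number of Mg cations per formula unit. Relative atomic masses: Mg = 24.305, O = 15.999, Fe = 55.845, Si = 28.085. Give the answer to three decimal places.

1.611 Mg apfu

MgO (M=40.304): mol = 1.05846; Mg = 1.05846, O = 1.05846.
FeO (M=71.844): mol = 0.24845; Fe = 0.24845, O = 0.24845.
SiO2 (M=60.083): mol = 0.66059; Si = 0.66059, O = 1.32118.
ΣO = 2.62809; factor = 4/ΣO = 1.52202.
Mg apfu = 1.05846 × 1.52202 = 1.611.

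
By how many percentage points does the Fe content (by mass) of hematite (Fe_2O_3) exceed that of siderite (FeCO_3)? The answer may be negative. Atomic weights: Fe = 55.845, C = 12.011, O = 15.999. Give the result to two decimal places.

First mineral: 111.690 g Fe in 159.687 g formula = 69.94 wt% Fe.
Second mineral: 55.845 g Fe in 115.853 g formula = 48.20 wt% Fe.
69.94% − 48.20% gives a difference of 21.74 percentage points.

21.74 percentage points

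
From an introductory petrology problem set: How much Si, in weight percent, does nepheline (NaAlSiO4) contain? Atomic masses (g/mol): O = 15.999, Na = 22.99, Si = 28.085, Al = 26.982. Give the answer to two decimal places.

19.77 weight percent

Molar mass of NaAlSiO4: 1×22.99 + 1×26.982 + 1×28.085 + 4×15.999 = 142.053 g/mol.
Mass of Si per formula unit: 1 × 28.085 = 28.085 g.
Weight fraction Si = 28.085 / 142.053 = 0.1977.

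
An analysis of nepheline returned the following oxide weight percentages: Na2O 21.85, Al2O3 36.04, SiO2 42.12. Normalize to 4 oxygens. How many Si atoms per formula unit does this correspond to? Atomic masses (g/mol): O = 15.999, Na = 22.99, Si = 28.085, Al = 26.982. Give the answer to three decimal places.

0.996 Si apfu

Na2O (M=61.979): mol = 0.35254; Na = 0.70508, O = 0.35254.
Al2O3 (M=101.961): mol = 0.35347; Al = 0.70694, O = 1.06041.
SiO2 (M=60.083): mol = 0.70103; Si = 0.70103, O = 1.40206.
ΣO = 2.81501; factor = 4/ΣO = 1.42095.
Si apfu = 0.70103 × 1.42095 = 0.996.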